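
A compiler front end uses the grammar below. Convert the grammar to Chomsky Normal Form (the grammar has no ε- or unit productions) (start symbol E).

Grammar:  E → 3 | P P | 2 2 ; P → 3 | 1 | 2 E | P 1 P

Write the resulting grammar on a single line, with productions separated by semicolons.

Introduce a nonterminal for each terminal appearing in a rule of length ≥ 2: X1 → 2, X2 → 1.
Binarize each right-hand side of length ≥ 3 by chaining fresh nonterminals (Y1, Y2, …): affected rules were P → P X2 P.

E → 3 | P P | X1 X1; P → 3 | 1 | X1 E | P Y1; X1 → 2; X2 → 1; Y1 → X2 P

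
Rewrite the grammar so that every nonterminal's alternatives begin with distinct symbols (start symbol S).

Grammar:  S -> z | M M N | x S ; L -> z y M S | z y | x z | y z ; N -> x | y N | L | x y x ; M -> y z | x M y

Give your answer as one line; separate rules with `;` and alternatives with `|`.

L has alternatives sharing prefix 'z y': factor to L → z y L' with L' → M S | ε.
N has alternatives sharing prefix 'x': factor to N → x N' with N' → ε | y x.

S -> z | M M N | x S; L -> x z | y z | z y L'; N -> y N | L | x N'; M -> y z | x M y; L' -> M S | ε; N' -> ε | y x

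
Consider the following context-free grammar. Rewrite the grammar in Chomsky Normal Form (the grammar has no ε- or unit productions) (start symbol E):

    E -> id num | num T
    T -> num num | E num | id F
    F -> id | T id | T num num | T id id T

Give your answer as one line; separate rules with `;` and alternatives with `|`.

Introduce a nonterminal for each terminal appearing in a rule of length ≥ 2: X1 → id, X2 → num.
Binarize each right-hand side of length ≥ 3 by chaining fresh nonterminals (Y1, Y2, …): affected rules were F → T X2 X2; F → T X1 X1 T.

E -> X1 X2 | X2 T; T -> X2 X2 | E X2 | X1 F; F -> id | T X1 | T Y1 | T Y2; X1 -> id; X2 -> num; Y1 -> X2 X2; Y2 -> X1 Y3; Y3 -> X1 T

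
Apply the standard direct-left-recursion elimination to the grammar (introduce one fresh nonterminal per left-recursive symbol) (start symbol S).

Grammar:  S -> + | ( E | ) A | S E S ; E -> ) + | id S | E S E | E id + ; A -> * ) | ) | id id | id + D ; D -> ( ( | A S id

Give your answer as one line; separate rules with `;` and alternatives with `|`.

S -> + S' | ( E S' | ) A S'; E -> ) + E' | id S E'; A -> * ) | ) | id id | id + D; D -> ( ( | A S id; S' -> E S S' | ε; E' -> S E E' | id + E' | ε

Directly left-recursive nonterminals: S, E.
For S: α = {E S}, β = {+, ( E, ) A}. Rewrite as S → β S' and S' → α S' | ε.
For E: α = {S E, id +}, β = {) +, id S}. Rewrite as E → β E' and E' → α E' | ε.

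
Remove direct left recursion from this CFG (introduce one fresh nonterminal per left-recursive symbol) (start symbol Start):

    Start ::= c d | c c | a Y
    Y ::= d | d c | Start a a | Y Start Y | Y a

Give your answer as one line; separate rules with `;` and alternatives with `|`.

Left recursion appears on Y.
For Y: α = {Start Y, a}, β = {d, d c, Start a a}. Rewrite as Y → β Y1 and Y1 → α Y1 | ε.

Start ::= c d | c c | a Y; Y ::= d Y1 | d c Y1 | Start a a Y1; Y1 ::= Start Y Y1 | a Y1 | ε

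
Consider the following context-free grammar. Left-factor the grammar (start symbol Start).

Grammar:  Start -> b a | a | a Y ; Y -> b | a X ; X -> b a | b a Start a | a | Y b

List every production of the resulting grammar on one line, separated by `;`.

Start has alternatives sharing prefix 'a': factor to Start → a Start1 with Start1 → ε | Y.
X has alternatives sharing prefix 'b a': factor to X → b a X1 with X1 → ε | Start a.

Start -> b a | a Start1; Y -> b | a X; X -> a | Y b | b a X1; Start1 -> ε | Y; X1 -> ε | Start a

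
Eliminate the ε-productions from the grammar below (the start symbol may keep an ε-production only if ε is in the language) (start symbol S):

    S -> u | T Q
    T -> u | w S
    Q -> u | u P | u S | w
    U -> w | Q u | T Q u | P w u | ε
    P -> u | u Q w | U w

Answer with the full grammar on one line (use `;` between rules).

S -> u | T Q; T -> u | w S; Q -> u | u P | u S | w; U -> w | Q u | T Q u | P w u; P -> u | u Q w | U w | w

Nullable nonterminals: {U}.
ε ∉ L(G), so no ε-production is kept.
Add the nullable-subset variants: P → U w gives U w | w.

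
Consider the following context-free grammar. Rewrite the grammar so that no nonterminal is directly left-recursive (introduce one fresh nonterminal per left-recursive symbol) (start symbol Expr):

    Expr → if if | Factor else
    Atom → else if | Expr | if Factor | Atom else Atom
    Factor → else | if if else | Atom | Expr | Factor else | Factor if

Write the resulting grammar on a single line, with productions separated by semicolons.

Left recursion appears on Atom, Factor.
For Atom: α = {else Atom}, β = {else if, Expr, if Factor}. Rewrite as Atom → β Atom1 and Atom1 → α Atom1 | ε.
For Factor: α = {else, if}, β = {else, if if else, Atom, Expr}. Rewrite as Factor → β Factor1 and Factor1 → α Factor1 | ε.

Expr → if if | Factor else; Atom → else if Atom1 | Expr Atom1 | if Factor Atom1; Factor → else Factor1 | if if else Factor1 | Atom Factor1 | Expr Factor1; Atom1 → else Atom Atom1 | ε; Factor1 → else Factor1 | if Factor1 | ε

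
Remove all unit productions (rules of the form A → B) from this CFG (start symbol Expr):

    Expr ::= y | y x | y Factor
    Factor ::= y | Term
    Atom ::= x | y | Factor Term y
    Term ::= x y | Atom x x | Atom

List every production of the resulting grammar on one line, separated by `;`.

Expr ::= y | y x | y Factor; Factor ::= x y | Atom x x | x | y | Factor Term y; Atom ::= x | y | Factor Term y; Term ::= x y | Atom x x | x | y | Factor Term y

Unit pairs: Factor ⇒* {Atom, Term}; Term ⇒* {Atom}.
For every A with A ⇒* B via unit rules, add B's non-unit alternatives to A; then delete every rule of the form X → Y.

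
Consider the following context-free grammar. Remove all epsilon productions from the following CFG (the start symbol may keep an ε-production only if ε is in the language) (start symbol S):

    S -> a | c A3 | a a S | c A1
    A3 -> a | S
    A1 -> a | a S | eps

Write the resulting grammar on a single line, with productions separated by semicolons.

S -> a | c A3 | a a S | c A1 | c; A3 -> a | S; A1 -> a | a S

Nullable nonterminals: {A1}.
ε ∉ L(G), so no ε-production is kept.
Add the nullable-subset variants: S → c A1 gives c A1 | c.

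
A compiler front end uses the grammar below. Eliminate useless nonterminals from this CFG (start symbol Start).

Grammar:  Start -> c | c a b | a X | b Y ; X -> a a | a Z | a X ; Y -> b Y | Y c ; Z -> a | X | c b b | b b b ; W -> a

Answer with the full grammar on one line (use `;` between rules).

Generating nonterminals: {Start, W, X, Z}.
Reachable from Start after that: {Start, X, Z}.
Removed useless symbols: {W, Y} and every production mentioning them.

Start -> c | c a b | a X; X -> a a | a Z | a X; Z -> a | X | c b b | b b b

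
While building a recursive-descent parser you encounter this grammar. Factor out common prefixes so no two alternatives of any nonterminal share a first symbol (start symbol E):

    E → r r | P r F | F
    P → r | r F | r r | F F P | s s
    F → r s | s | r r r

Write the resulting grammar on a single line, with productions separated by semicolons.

P has alternatives sharing prefix 'r': factor to P → r P' with P' → ε | F | r.
F has alternatives sharing prefix 'r': factor to F → r F' with F' → s | r r.

E → r r | P r F | F; P → F F P | s s | r P'; F → s | r F'; P' → ε | F | r; F' → s | r r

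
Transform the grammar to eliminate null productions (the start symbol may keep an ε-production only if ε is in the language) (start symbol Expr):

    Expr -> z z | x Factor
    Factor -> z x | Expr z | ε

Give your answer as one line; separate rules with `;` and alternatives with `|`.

Expr -> z z | x Factor | x; Factor -> z x | Expr z

Nullable nonterminals: {Factor}.
ε ∉ L(G), so no ε-production is kept.
Add the nullable-subset variants: Expr → x Factor gives x Factor | x.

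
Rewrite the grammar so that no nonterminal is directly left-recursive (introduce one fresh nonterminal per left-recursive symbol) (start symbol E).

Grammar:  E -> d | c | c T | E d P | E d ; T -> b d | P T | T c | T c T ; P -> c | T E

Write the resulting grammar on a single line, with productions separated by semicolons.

Directly left-recursive nonterminals: E, T.
For E: α = {d P, d}, β = {d, c, c T}. Rewrite as E → β E' and E' → α E' | ε.
For T: α = {c, c T}, β = {b d, P T}. Rewrite as T → β T' and T' → α T' | ε.

E -> d E' | c E' | c T E'; T -> b d T' | P T T'; P -> c | T E; E' -> d P E' | d E' | epsilon; T' -> c T' | c T T' | epsilon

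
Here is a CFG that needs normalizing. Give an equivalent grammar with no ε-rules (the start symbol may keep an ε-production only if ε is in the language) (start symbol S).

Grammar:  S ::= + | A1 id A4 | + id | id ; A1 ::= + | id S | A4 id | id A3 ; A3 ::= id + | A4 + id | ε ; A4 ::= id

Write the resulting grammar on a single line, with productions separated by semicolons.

Nullable set = {A3}.
ε ∉ L(G), so no ε-production is kept.
For each production, add variants omitting each subset of nullable occurrences: A1 → id A3 gives id A3 | id.

S ::= + | A1 id A4 | + id | id; A1 ::= + | id S | A4 id | id A3 | id; A3 ::= id + | A4 + id; A4 ::= id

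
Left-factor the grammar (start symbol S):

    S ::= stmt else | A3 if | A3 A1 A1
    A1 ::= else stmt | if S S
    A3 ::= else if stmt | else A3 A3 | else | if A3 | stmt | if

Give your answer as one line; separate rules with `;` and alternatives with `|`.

S has alternatives sharing prefix 'A3': factor to S → A3 S' with S' → if | A1 A1.
A3 has alternatives sharing prefix 'else': factor to A3 → else A3' with A3' → if stmt | A3 A3 | ε.
A3 has alternatives sharing prefix 'if': factor to A3 → if A3'' with A3'' → A3 | ε.

S ::= stmt else | A3 S'; A1 ::= else stmt | if S S; A3 ::= stmt | else A3' | if A3''; S' ::= if | A1 A1; A3' ::= if stmt | A3 A3 | ε; A3'' ::= A3 | ε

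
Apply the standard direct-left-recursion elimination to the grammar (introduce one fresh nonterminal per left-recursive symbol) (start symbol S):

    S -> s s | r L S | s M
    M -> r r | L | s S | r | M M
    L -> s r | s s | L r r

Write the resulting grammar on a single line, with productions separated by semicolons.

Directly left-recursive nonterminals: M, L.
For M: α = {M}, β = {r r, L, s S, r}. Rewrite as M → β M' and M' → α M' | ε.
For L: α = {r r}, β = {s r, s s}. Rewrite as L → β L' and L' → α L' | ε.

S -> s s | r L S | s M; M -> r r M' | L M' | s S M' | r M'; L -> s r L' | s s L'; M' -> M M' | ε; L' -> r r L' | ε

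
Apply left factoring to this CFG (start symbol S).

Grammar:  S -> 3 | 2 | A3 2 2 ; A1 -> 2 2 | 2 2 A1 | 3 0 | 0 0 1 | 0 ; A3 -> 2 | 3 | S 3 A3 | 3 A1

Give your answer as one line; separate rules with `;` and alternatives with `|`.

A1 has alternatives sharing prefix '2 2': factor to A1 → 2 2 A1' with A1' → ε | A1.
A1 has alternatives sharing prefix '0': factor to A1 → 0 A1'' with A1'' → 0 1 | ε.
A3 has alternatives sharing prefix '3': factor to A3 → 3 A3' with A3' → ε | A1.

S -> 3 | 2 | A3 2 2; A1 -> 3 0 | 2 2 A1' | 0 A1''; A3 -> 2 | S 3 A3 | 3 A3'; A1' -> ε | A1; A1'' -> 0 1 | ε; A3' -> ε | A1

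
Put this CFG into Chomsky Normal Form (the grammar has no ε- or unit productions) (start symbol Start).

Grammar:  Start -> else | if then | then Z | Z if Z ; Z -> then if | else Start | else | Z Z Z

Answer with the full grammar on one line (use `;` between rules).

Introduce a nonterminal for each terminal appearing in a rule of length ≥ 2: X1 → if, X2 → then, X3 → else.
Binarize each right-hand side of length ≥ 3 by chaining fresh nonterminals (Y1, Y2, …): affected rules were Start → Z X1 Z; Z → Z Z Z.

Start -> else | X1 X2 | X2 Z | Z Y1; Z -> X2 X1 | X3 Start | else | Z Y2; X1 -> if; X2 -> then; X3 -> else; Y1 -> X1 Z; Y2 -> Z Z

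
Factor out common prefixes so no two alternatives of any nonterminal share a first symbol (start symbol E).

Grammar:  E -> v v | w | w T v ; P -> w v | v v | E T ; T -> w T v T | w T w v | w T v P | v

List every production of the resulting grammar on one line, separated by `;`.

E has alternatives sharing prefix 'w': factor to E → w E' with E' → ε | T v.
T has alternatives sharing prefix 'w T': factor to T → w T T' with T' → v T | w v | v P.
T' has alternatives sharing prefix 'v': factor to T' → v T'' with T'' → T | P.

E -> v v | w E'; P -> w v | v v | E T; T -> v | w T T'; E' -> ε | T v; T' -> w v | v T''; T'' -> T | P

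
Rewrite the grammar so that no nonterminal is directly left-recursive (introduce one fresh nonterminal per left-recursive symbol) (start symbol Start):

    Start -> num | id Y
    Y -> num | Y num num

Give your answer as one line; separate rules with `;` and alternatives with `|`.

Start -> num | id Y; Y -> num Y1; Y1 -> num num Y1 | eps

Left recursion appears on Y.
For Y: α = {num num}, β = {num}. Rewrite as Y → β Y1 and Y1 → α Y1 | ε.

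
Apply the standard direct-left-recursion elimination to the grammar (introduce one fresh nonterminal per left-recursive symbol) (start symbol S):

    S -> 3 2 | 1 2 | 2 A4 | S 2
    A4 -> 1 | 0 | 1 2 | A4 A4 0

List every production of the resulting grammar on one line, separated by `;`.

Directly left-recursive nonterminals: S, A4.
For S: α = {2}, β = {3 2, 1 2, 2 A4}. Rewrite as S → β S' and S' → α S' | ε.
For A4: α = {A4 0}, β = {1, 0, 1 2}. Rewrite as A4 → β A4' and A4' → α A4' | ε.

S -> 3 2 S' | 1 2 S' | 2 A4 S'; A4 -> 1 A4' | 0 A4' | 1 2 A4'; S' -> 2 S' | ε; A4' -> A4 0 A4' | ε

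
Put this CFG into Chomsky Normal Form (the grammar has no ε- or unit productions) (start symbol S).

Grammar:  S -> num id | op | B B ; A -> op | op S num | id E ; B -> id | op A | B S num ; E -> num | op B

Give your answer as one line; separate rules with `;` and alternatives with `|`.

Introduce a nonterminal for each terminal appearing in a rule of length ≥ 2: X1 → num, X2 → id, X3 → op.
Binarize each right-hand side of length ≥ 3 by chaining fresh nonterminals (Y1, Y2, …): affected rules were A → X3 S X1; B → B S X1.

S -> X1 X2 | op | B B; A -> op | X3 Y1 | X2 E; B -> id | X3 A | B Y2; E -> num | X3 B; X1 -> num; X2 -> id; X3 -> op; Y1 -> S X1; Y2 -> S X1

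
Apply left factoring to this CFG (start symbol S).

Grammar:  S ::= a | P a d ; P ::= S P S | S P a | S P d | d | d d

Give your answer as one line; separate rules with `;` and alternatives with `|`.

P has alternatives sharing prefix 'S P': factor to P → S P P' with P' → S | a | d.
P has alternatives sharing prefix 'd': factor to P → d P'' with P'' → ε | d.

S ::= a | P a d; P ::= S P P' | d P''; P' ::= S | a | d; P'' ::= ε | d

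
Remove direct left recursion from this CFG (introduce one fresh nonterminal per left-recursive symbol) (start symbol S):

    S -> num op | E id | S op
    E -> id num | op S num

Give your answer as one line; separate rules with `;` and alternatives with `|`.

S -> num op S' | E id S'; E -> id num | op S num; S' -> op S' | ε

S is directly left-recursive.
For S: α = {op}, β = {num op, E id}. Rewrite as S → β S' and S' → α S' | ε.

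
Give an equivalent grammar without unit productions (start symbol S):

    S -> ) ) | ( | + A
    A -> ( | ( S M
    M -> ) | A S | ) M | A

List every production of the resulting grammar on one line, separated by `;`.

Unit pairs: M ⇒* {A}.
For each unit pair (A, B), copy every non-unit production of B to A, then drop all unit productions.

S -> ) ) | ( | + A; A -> ( | ( S M; M -> ( | ( S M | ) | A S | ) M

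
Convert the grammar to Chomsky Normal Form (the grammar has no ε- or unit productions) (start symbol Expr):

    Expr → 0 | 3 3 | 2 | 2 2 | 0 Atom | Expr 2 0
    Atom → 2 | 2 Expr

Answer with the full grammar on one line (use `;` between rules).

Expr → 0 | X1 X1 | 2 | X2 X2 | X3 Atom | Expr Y1; Atom → 2 | X2 Expr; X1 → 3; X2 → 2; X3 → 0; Y1 → X2 X3

Introduce a nonterminal for each terminal appearing in a rule of length ≥ 2: X1 → 3, X2 → 2, X3 → 0.
Binarize each right-hand side of length ≥ 3 by chaining fresh nonterminals (Y1, Y2, …): affected rules were Expr → Expr X2 X3.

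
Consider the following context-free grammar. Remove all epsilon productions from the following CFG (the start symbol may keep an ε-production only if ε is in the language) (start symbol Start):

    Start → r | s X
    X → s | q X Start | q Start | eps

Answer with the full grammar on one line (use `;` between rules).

Nullable set = {X}.
ε ∉ L(G), so no ε-production is kept.
For each production, add variants omitting each subset of nullable occurrences: Start → s X gives s X | s. X → q X Start gives q X Start | q Start.

Start → r | s X | s; X → s | q X Start | q Start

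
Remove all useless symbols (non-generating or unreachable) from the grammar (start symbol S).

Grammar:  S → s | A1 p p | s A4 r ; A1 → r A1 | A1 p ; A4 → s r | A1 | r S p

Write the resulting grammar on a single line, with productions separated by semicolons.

Generating nonterminals: {A4, S}.
Reachable from S after that: {A4, S}.
Removed useless symbols: {A1} and every production mentioning them.

S → s | s A4 r; A4 → s r | r S p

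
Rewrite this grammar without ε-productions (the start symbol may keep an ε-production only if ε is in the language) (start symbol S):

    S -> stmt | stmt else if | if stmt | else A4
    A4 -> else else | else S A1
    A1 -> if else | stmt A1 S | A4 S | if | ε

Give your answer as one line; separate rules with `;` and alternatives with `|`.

S -> stmt | stmt else if | if stmt | else A4; A4 -> else else | else S A1 | else S; A1 -> if else | stmt A1 S | stmt S | A4 S | if

The nullable symbols are {A1}.
ε ∉ L(G), so no ε-production is kept.
For each production, add variants omitting each subset of nullable occurrences: A4 → else S A1 gives else S A1 | else S. A1 → stmt A1 S gives stmt A1 S | stmt S.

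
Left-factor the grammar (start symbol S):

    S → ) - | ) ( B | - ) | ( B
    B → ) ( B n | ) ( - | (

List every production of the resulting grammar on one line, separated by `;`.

S has alternatives sharing prefix ')': factor to S → ) S' with S' → - | ( B.
B has alternatives sharing prefix ') (': factor to B → ) ( B' with B' → B n | -.

S → - ) | ( B | ) S'; B → ( | ) ( B'; S' → - | ( B; B' → B n | -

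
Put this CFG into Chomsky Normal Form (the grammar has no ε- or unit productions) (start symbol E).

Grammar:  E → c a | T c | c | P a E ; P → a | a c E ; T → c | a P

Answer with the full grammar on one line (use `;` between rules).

E → X1 X2 | T X1 | c | P Y1; P → a | X2 Y2; T → c | X2 P; X1 → c; X2 → a; Y1 → X2 E; Y2 → X1 E

Introduce a nonterminal for each terminal appearing in a rule of length ≥ 2: X1 → c, X2 → a.
Binarize each right-hand side of length ≥ 3 by chaining fresh nonterminals (Y1, Y2, …): affected rules were E → P X2 E; P → X2 X1 E.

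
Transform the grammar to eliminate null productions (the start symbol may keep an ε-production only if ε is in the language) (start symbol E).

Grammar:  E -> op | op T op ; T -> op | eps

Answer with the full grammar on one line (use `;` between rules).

E -> op | op T op | op op; T -> op

Nullable set = {T}.
ε ∉ L(G), so no ε-production is kept.
For each production, add variants omitting each subset of nullable occurrences: E → op T op gives op T op | op op.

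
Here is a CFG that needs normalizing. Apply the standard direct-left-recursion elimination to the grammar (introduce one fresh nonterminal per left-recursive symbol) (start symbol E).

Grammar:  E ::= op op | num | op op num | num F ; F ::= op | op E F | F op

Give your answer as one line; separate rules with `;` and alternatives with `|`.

F is directly left-recursive.
For F: α = {op}, β = {op, op E F}. Rewrite as F → β F' and F' → α F' | ε.

E ::= op op | num | op op num | num F; F ::= op F' | op E F F'; F' ::= op F' | ε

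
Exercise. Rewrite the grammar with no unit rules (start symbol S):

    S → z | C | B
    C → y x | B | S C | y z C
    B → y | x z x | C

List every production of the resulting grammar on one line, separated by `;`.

Unit pairs: B ⇒* {C}; C ⇒* {B}; S ⇒* {B, C}.
For every A with A ⇒* B via unit rules, add B's non-unit alternatives to A; then delete every rule of the form X → Y.

S → y | x z x | y x | S C | y z C | z; C → y | x z x | y x | S C | y z C; B → y | x z x | y x | S C | y z C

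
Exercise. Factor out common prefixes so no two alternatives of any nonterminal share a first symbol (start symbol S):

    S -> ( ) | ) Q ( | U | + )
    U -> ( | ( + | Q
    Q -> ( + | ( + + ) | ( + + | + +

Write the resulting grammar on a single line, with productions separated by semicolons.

S -> ( ) | ) Q ( | U | + ); U -> Q | ( U'; Q -> + + | ( + Q'; U' -> ε | +; Q' -> ε | + Q''; Q'' -> ) | ε

U has alternatives sharing prefix '(': factor to U → ( U' with U' → ε | +.
Q has alternatives sharing prefix '( +': factor to Q → ( + Q' with Q' → ε | + ) | +.
Q' has alternatives sharing prefix '+': factor to Q' → + Q'' with Q'' → ) | ε.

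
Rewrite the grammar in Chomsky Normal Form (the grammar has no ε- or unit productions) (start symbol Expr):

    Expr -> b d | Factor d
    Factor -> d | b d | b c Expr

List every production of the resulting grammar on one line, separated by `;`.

Introduce a nonterminal for each terminal appearing in a rule of length ≥ 2: X1 → b, X2 → d, X3 → c.
Binarize each right-hand side of length ≥ 3 by chaining fresh nonterminals (Y1, Y2, …): affected rules were Factor → X1 X3 Expr.

Expr -> X1 X2 | Factor X2; Factor -> d | X1 X2 | X1 Y1; X1 -> b; X2 -> d; X3 -> c; Y1 -> X3 Expr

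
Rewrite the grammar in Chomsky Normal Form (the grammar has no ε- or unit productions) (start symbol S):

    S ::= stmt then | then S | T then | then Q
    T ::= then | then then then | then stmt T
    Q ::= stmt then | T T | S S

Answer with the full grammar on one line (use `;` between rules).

Introduce a nonterminal for each terminal appearing in a rule of length ≥ 2: X1 → stmt, X2 → then.
Binarize each right-hand side of length ≥ 3 by chaining fresh nonterminals (Y1, Y2, …): affected rules were T → X2 X2 X2; T → X2 X1 T.

S ::= X1 X2 | X2 S | T X2 | X2 Q; T ::= then | X2 Y1 | X2 Y2; Q ::= X1 X2 | T T | S S; X1 ::= stmt; X2 ::= then; Y1 ::= X2 X2; Y2 ::= X1 T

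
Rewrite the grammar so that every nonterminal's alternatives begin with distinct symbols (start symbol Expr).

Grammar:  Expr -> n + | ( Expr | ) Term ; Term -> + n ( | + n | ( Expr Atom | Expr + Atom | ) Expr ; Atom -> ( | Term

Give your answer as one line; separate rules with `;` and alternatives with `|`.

Term has alternatives sharing prefix '+ n': factor to Term → + n Term1 with Term1 → ( | ε.

Expr -> n + | ( Expr | ) Term; Term -> ( Expr Atom | Expr + Atom | ) Expr | + n Term1; Atom -> ( | Term; Term1 -> ( | eps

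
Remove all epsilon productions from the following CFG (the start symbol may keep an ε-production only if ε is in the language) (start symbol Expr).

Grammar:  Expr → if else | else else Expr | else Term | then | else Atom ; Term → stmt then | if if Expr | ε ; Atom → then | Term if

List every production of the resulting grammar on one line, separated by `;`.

Expr → if else | else else Expr | else Term | else | then | else Atom; Term → stmt then | if if Expr; Atom → then | Term if | if

The nullable symbols are {Term}.
ε ∉ L(G), so no ε-production is kept.
For each production, add variants omitting each subset of nullable occurrences: Expr → else Term gives else Term | else. Atom → Term if gives Term if | if.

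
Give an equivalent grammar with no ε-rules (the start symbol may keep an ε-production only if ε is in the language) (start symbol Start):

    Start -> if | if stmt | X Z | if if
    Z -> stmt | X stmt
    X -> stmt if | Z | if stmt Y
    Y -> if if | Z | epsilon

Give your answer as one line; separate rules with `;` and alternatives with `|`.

Nullable nonterminals: {Y}.
ε ∉ L(G), so no ε-production is kept.
For each production, add variants omitting each subset of nullable occurrences: X → if stmt Y gives if stmt Y | if stmt.

Start -> if | if stmt | X Z | if if; Z -> stmt | X stmt; X -> stmt if | Z | if stmt Y | if stmt; Y -> if if | Z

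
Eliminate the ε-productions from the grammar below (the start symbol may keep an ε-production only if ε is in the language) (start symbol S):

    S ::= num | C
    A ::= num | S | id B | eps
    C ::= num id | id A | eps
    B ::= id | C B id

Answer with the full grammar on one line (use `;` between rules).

Nullable nonterminals: {A, C, S}.
ε ∈ L(G) since S is nullable, so keep S → ε.
Expand every rule over subsets of its nullable positions: C → id A gives id A | id. B → C B id gives C B id | B id.

S ::= num | C | eps; A ::= num | S | id B; C ::= num id | id A | id; B ::= id | C B id | B id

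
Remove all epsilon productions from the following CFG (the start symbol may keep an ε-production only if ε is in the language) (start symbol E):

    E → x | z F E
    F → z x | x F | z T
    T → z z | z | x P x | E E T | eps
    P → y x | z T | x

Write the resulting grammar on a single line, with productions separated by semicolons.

E → x | z F E; F → z x | x F | z T | z; T → z z | z | x P x | E E T | E E; P → y x | z T | z | x

The nullable symbols are {T}.
ε ∉ L(G), so no ε-production is kept.
For each production, add variants omitting each subset of nullable occurrences: F → z T gives z T | z. T → E E T gives E E T | E E. P → z T gives z T | z.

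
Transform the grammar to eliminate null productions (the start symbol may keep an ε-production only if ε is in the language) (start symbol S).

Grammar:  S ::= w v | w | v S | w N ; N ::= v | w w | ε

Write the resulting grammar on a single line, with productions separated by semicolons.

Nullable nonterminals: {N}.
ε ∉ L(G), so no ε-production is kept.

S ::= w v | w | v S | w N; N ::= v | w w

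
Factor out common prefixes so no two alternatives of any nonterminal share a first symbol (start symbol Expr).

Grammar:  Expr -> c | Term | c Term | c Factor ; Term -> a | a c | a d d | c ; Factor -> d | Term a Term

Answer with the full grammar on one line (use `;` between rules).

Expr has alternatives sharing prefix 'c': factor to Expr → c Expr1 with Expr1 → ε | Term | Factor.
Term has alternatives sharing prefix 'a': factor to Term → a Term1 with Term1 → ε | c | d d.

Expr -> Term | c Expr1; Term -> c | a Term1; Factor -> d | Term a Term; Expr1 -> ε | Term | Factor; Term1 -> ε | c | d d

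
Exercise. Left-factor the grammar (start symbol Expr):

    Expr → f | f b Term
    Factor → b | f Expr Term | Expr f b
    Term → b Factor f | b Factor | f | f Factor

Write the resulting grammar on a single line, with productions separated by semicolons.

Expr has alternatives sharing prefix 'f': factor to Expr → f Expr1 with Expr1 → ε | b Term.
Term has alternatives sharing prefix 'b Factor': factor to Term → b Factor Term1 with Term1 → f | ε.
Term has alternatives sharing prefix 'f': factor to Term → f Term2 with Term2 → ε | Factor.

Expr → f Expr1; Factor → b | f Expr Term | Expr f b; Term → b Factor Term1 | f Term2; Expr1 → eps | b Term; Term1 → f | eps; Term2 → eps | Factor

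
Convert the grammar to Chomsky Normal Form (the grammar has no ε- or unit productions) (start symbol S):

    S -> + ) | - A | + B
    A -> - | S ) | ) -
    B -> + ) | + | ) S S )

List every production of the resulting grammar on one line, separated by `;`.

S -> X1 X2 | X3 A | X1 B; A -> - | S X2 | X2 X3; B -> X1 X2 | + | X2 Y1; X1 -> +; X2 -> ); X3 -> -; Y1 -> S Y2; Y2 -> S X2

Introduce a nonterminal for each terminal appearing in a rule of length ≥ 2: X1 → +, X2 → ), X3 → -.
Binarize each right-hand side of length ≥ 3 by chaining fresh nonterminals (Y1, Y2, …): affected rules were B → X2 S S X2.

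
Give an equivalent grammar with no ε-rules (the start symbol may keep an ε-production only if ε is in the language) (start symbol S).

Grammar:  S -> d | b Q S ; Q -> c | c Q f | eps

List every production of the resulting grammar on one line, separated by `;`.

S -> d | b Q S | b S; Q -> c | c Q f | c f

The nullable symbols are {Q}.
ε ∉ L(G), so no ε-production is kept.
Add the nullable-subset variants: S → b Q S gives b Q S | b S. Q → c Q f gives c Q f | c f.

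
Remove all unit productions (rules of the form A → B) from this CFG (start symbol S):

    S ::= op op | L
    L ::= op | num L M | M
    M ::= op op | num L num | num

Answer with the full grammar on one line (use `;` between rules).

S ::= op | num L M | op op | num L num | num; L ::= op | num L M | op op | num L num | num; M ::= op op | num L num | num

Unit pairs: L ⇒* {M}; S ⇒* {L, M}.
For each unit pair (A, B), copy every non-unit production of B to A, then drop all unit productions.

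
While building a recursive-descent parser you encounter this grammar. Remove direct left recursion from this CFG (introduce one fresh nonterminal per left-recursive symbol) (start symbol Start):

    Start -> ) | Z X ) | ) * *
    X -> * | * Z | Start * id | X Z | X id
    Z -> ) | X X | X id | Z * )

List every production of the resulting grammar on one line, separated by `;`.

Left recursion appears on X, Z.
For X: α = {Z, id}, β = {*, * Z, Start * id}. Rewrite as X → β X1 and X1 → α X1 | ε.
For Z: α = {* )}, β = {), X X, X id}. Rewrite as Z → β Z1 and Z1 → α Z1 | ε.

Start -> ) | Z X ) | ) * *; X -> * X1 | * Z X1 | Start * id X1; Z -> ) Z1 | X X Z1 | X id Z1; X1 -> Z X1 | id X1 | ε; Z1 -> * ) Z1 | ε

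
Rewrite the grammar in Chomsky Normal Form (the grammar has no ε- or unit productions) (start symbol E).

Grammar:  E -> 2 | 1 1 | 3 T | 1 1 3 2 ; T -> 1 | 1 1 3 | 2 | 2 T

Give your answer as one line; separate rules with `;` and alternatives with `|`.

Introduce a nonterminal for each terminal appearing in a rule of length ≥ 2: X1 → 1, X2 → 3, X3 → 2.
Binarize each right-hand side of length ≥ 3 by chaining fresh nonterminals (Y1, Y2, …): affected rules were E → X1 X1 X2 X3; T → X1 X1 X2.

E -> 2 | X1 X1 | X2 T | X1 Y1; T -> 1 | X1 Y3 | 2 | X3 T; X1 -> 1; X2 -> 3; X3 -> 2; Y1 -> X1 Y2; Y2 -> X2 X3; Y3 -> X1 X2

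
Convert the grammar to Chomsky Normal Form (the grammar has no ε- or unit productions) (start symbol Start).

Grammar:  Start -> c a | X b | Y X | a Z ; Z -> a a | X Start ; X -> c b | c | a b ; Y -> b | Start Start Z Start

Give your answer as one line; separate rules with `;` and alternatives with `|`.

Start -> X1 X2 | X X3 | Y X | X2 Z; Z -> X2 X2 | X Start; X -> X1 X3 | c | X2 X3; Y -> b | Start Y1; X1 -> c; X2 -> a; X3 -> b; Y1 -> Start Y2; Y2 -> Z Start

Introduce a nonterminal for each terminal appearing in a rule of length ≥ 2: X1 → c, X2 → a, X3 → b.
Binarize each right-hand side of length ≥ 3 by chaining fresh nonterminals (Y1, Y2, …): affected rules were Y → Start Start Z Start.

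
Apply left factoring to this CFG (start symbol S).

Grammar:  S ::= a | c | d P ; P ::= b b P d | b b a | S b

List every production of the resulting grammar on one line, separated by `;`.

P has alternatives sharing prefix 'b b': factor to P → b b P' with P' → P d | a.

S ::= a | c | d P; P ::= S b | b b P'; P' ::= P d | a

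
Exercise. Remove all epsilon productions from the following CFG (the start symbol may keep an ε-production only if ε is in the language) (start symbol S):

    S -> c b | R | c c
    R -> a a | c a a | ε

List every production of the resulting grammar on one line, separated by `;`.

The nullable symbols are {R, S}.
ε ∈ L(G) since S is nullable, so keep S → ε.

S -> c b | R | c c | ε; R -> a a | c a a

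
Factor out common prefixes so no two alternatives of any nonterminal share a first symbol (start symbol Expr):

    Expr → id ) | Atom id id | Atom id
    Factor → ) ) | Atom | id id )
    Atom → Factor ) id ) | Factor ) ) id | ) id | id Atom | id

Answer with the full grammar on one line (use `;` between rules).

Expr has alternatives sharing prefix 'Atom id': factor to Expr → Atom id Expr1 with Expr1 → id | ε.
Atom has alternatives sharing prefix 'Factor )': factor to Atom → Factor ) Atom1 with Atom1 → id ) | ) id.
Atom has alternatives sharing prefix 'id': factor to Atom → id Atom2 with Atom2 → Atom | ε.

Expr → id ) | Atom id Expr1; Factor → ) ) | Atom | id id ); Atom → ) id | Factor ) Atom1 | id Atom2; Expr1 → id | ε; Atom1 → id ) | ) id; Atom2 → Atom | ε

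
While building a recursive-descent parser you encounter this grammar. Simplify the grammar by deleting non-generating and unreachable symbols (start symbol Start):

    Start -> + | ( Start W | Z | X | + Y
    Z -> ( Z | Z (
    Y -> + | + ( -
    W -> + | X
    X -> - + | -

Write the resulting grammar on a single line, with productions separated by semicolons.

Start -> + | ( Start W | X | + Y; Y -> + | + ( -; W -> + | X; X -> - + | -

Generating nonterminals: {Start, W, X, Y}.
Reachable from Start after that: {Start, W, X, Y}.
Removed useless symbols: {Z} and every production mentioning them.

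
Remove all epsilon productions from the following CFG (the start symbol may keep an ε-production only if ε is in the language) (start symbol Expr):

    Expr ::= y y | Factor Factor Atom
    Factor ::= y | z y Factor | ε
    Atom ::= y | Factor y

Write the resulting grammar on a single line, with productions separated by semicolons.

Expr ::= y y | Factor Factor Atom | Factor Atom | Atom; Factor ::= y | z y Factor | z y; Atom ::= y | Factor y

The nullable symbols are {Factor}.
ε ∉ L(G), so no ε-production is kept.
Expand every rule over subsets of its nullable positions: Expr → Factor Factor Atom gives Factor Factor Atom | Factor Atom | Atom. Factor → z y Factor gives z y Factor | z y.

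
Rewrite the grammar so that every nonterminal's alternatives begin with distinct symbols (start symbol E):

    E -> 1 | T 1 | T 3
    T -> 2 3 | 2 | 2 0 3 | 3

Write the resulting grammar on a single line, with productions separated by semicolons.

E has alternatives sharing prefix 'T': factor to E → T E' with E' → 1 | 3.
T has alternatives sharing prefix '2': factor to T → 2 T' with T' → 3 | ε | 0 3.

E -> 1 | T E'; T -> 3 | 2 T'; E' -> 1 | 3; T' -> 3 | ε | 0 3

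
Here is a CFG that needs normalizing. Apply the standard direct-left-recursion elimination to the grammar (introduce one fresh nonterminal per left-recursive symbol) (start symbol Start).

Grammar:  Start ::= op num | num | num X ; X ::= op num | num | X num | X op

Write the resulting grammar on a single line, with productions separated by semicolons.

Start ::= op num | num | num X; X ::= op num X1 | num X1; X1 ::= num X1 | op X1 | eps

Directly left-recursive nonterminal: X.
For X: α = {num, op}, β = {op num, num}. Rewrite as X → β X1 and X1 → α X1 | ε.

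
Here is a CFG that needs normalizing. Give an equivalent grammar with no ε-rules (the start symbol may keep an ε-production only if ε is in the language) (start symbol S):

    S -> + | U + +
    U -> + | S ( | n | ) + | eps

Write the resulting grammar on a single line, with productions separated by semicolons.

S -> + | U + + | + +; U -> + | S ( | n | ) +

Nullable set = {U}.
ε ∉ L(G), so no ε-production is kept.
Expand every rule over subsets of its nullable positions: S → U + + gives U + + | + +.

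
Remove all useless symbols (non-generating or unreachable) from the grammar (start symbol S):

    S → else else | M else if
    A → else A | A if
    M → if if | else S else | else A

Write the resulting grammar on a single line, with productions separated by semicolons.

Generating nonterminals: {M, S}.
Reachable from S after that: {M, S}.
Removed useless symbols: {A} and every production mentioning them.

S → else else | M else if; M → if if | else S else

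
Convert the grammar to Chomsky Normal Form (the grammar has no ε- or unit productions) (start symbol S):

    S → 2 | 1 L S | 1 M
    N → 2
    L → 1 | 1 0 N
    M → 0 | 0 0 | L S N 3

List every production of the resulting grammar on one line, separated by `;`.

Introduce a nonterminal for each terminal appearing in a rule of length ≥ 2: X1 → 1, X2 → 0, X3 → 3.
Binarize each right-hand side of length ≥ 3 by chaining fresh nonterminals (Y1, Y2, …): affected rules were S → X1 L S; L → X1 X2 N; M → L S N X3.

S → 2 | X1 Y1 | X1 M; N → 2; L → 1 | X1 Y2; M → 0 | X2 X2 | L Y3; X1 → 1; X2 → 0; X3 → 3; Y1 → L S; Y2 → X2 N; Y3 → S Y4; Y4 → N X3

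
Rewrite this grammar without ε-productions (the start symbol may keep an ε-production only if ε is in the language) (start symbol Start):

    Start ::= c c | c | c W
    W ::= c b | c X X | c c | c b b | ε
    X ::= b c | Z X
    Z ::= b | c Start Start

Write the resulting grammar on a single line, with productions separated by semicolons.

Start ::= c c | c | c W; W ::= c b | c X X | c c | c b b; X ::= b c | Z X; Z ::= b | c Start Start

The nullable symbols are {W}.
ε ∉ L(G), so no ε-production is kept.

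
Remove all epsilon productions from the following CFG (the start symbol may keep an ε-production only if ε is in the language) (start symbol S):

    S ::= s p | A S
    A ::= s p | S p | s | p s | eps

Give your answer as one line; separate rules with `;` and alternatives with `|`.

S ::= s p | A S; A ::= s p | S p | s | p s

Nullable nonterminals: {A}.
ε ∉ L(G), so no ε-production is kept.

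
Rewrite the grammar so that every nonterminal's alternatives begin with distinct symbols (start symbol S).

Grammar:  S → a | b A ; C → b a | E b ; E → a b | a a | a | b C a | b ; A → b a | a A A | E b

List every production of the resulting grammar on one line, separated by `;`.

S → a | b A; C → b a | E b; E → a E' | b E''; A → b a | a A A | E b; E' → b | a | epsilon; E'' → C a | epsilon

E has alternatives sharing prefix 'a': factor to E → a E' with E' → b | a | ε.
E has alternatives sharing prefix 'b': factor to E → b E'' with E'' → C a | ε.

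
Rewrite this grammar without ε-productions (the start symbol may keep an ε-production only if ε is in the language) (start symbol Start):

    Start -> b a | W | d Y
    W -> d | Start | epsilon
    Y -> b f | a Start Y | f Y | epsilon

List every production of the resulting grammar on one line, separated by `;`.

Start -> b a | W | d Y | d | epsilon; W -> d | Start; Y -> b f | a Start Y | a Start | a Y | a | f Y | f

Nullable nonterminals: {Start, W, Y}.
ε ∈ L(G) since Start is nullable, so keep Start → ε.
For each production, add variants omitting each subset of nullable occurrences: Start → d Y gives d Y | d. Y → a Start Y gives a Start Y | a Start | a Y | a. Y → f Y gives f Y | f.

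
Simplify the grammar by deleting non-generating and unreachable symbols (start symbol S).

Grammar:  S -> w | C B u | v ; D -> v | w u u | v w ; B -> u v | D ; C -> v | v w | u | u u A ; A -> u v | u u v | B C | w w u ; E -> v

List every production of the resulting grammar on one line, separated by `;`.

S -> w | C B u | v; D -> v | w u u | v w; B -> u v | D; C -> v | v w | u | u u A; A -> u v | u u v | B C | w w u

Generating nonterminals: {A, B, C, D, E, S}.
Reachable from S after that: {A, B, C, D, S}.
Removed useless symbols: {E} and every production mentioning them.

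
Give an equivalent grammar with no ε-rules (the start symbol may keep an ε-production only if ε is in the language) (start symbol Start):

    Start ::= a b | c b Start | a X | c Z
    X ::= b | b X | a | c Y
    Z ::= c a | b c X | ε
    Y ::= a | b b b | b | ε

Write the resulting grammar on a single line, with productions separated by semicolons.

Nullable set = {Y, Z}.
ε ∉ L(G), so no ε-production is kept.
Add the nullable-subset variants: Start → c Z gives c Z | c. X → c Y gives c Y | c.

Start ::= a b | c b Start | a X | c Z | c; X ::= b | b X | a | c Y | c; Z ::= c a | b c X; Y ::= a | b b b | b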